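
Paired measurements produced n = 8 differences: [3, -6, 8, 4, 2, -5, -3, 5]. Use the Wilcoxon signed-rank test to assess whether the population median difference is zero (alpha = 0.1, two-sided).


Step 1: Drop any zero differences (none here) and take |d_i|.
|d| = [3, 6, 8, 4, 2, 5, 3, 5]
Step 2: Midrank |d_i| (ties get averaged ranks).
ranks: |3|->2.5, |6|->7, |8|->8, |4|->4, |2|->1, |5|->5.5, |3|->2.5, |5|->5.5
Step 3: Attach original signs; sum ranks with positive sign and with negative sign.
W+ = 2.5 + 8 + 4 + 1 + 5.5 = 21
W- = 7 + 5.5 + 2.5 = 15
(Check: W+ + W- = 36 should equal n(n+1)/2 = 36.)
Step 4: Test statistic W = min(W+, W-) = 15.
Step 5: Ties in |d|, so use the tie-corrected normal approximation.
        E[W] = n(n+1)/4 = 8*9/4 = 18.
        Tie groups: |d|=3 (t=2), |d|=5 (t=2); sum(t^3 - t) = 12.
        Var[W] = n(n+1)(2n+1)/24 - sum(t^3-t)/48 = 1224/24 - 12/48 = 50.75.
        z = (W - E[W]) / sqrt(Var[W]) = (15 - 18) / 7.1239 = -0.4211.
        Two-sided p = 2*Phi(z) = 0.673669.
Step 6: alpha = 0.1. fail to reject H0.

W+ = 21, W- = 15, W = min = 15, p = 0.673669, fail to reject H0.


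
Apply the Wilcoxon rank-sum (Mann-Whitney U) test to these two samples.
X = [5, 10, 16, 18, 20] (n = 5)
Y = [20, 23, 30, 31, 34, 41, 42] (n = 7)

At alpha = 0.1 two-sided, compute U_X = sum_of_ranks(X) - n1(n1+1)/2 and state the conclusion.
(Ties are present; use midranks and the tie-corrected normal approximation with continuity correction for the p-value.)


Step 1: Combine and sort all 12 observations; assign midranks.
sorted (value, group): (5,X), (10,X), (16,X), (18,X), (20,X), (20,Y), (23,Y), (30,Y), (31,Y), (34,Y), (41,Y), (42,Y)
ranks: 5->1, 10->2, 16->3, 18->4, 20->5.5, 20->5.5, 23->7, 30->8, 31->9, 34->10, 41->11, 42->12
Step 2: Rank sum for X: R1 = 1 + 2 + 3 + 4 + 5.5 = 15.5.
Step 3: U_X = R1 - n1(n1+1)/2 = 15.5 - 5*6/2 = 15.5 - 15 = 0.5.
       U_Y = n1*n2 - U_X = 35 - 0.5 = 34.5.
Step 4: Ties are present, so use the tie-corrected normal approximation (with continuity correction) for the p-value.
Step 5: p-value = 0.007268; compare to alpha = 0.1. reject H0.

U_X = 0.5, p = 0.007268, reject H0 at alpha = 0.1.


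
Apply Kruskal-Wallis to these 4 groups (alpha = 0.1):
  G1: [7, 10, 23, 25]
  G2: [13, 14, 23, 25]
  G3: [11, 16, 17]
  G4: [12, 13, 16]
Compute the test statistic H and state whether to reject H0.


Step 1: Combine all N = 14 observations and assign midranks.
sorted (value, group, rank): (7,G1,1), (10,G1,2), (11,G3,3), (12,G4,4), (13,G2,5.5), (13,G4,5.5), (14,G2,7), (16,G3,8.5), (16,G4,8.5), (17,G3,10), (23,G1,11.5), (23,G2,11.5), (25,G1,13.5), (25,G2,13.5)
Step 2: Sum ranks within each group.
R_1 = 28 (n_1 = 4)
R_2 = 37.5 (n_2 = 4)
R_3 = 21.5 (n_3 = 3)
R_4 = 18 (n_4 = 3)
Step 3: H = 12/(N(N+1)) * sum(R_i^2/n_i) - 3(N+1)
     = 12/(14*15) * (28^2/4 + 37.5^2/4 + 21.5^2/3 + 18^2/3) - 3*15
     = 0.057143 * 809.646 - 45
     = 1.265476.
Step 4: Ties present; correction factor C = 1 - 24/(14^3 - 14) = 0.991209. Corrected H = 1.265476 / 0.991209 = 1.276700.
Step 5: Under H0, H ~ chi^2(3); p-value = 0.734673.
Step 6: alpha = 0.1. fail to reject H0.

H = 1.2767, df = 3, p = 0.734673, fail to reject H0.


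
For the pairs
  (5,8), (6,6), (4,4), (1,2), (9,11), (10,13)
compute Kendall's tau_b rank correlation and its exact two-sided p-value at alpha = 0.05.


Step 1: Enumerate the 15 unordered pairs (i,j) with i<j and classify each by sign(x_j-x_i) * sign(y_j-y_i).
  (1,2):dx=+1,dy=-2->D; (1,3):dx=-1,dy=-4->C; (1,4):dx=-4,dy=-6->C; (1,5):dx=+4,dy=+3->C
  (1,6):dx=+5,dy=+5->C; (2,3):dx=-2,dy=-2->C; (2,4):dx=-5,dy=-4->C; (2,5):dx=+3,dy=+5->C
  (2,6):dx=+4,dy=+7->C; (3,4):dx=-3,dy=-2->C; (3,5):dx=+5,dy=+7->C; (3,6):dx=+6,dy=+9->C
  (4,5):dx=+8,dy=+9->C; (4,6):dx=+9,dy=+11->C; (5,6):dx=+1,dy=+2->C
Step 2: C = 14, D = 1, total pairs = 15.
Step 3: tau = (C - D)/(n(n-1)/2) = (14 - 1)/15 = 0.866667.
Step 4: Exact two-sided p-value (enumerate n! = 720 permutations of y under H0): p = 0.016667.
Step 5: alpha = 0.05. reject H0.

tau_b = 0.8667 (C=14, D=1), p = 0.016667, reject H0.


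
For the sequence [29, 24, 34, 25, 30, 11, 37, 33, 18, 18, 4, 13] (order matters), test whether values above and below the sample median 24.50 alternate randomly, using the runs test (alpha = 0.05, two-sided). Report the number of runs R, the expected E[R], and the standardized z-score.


Step 1: Compute median = 24.50; label A = above, B = below.
Labels in order: ABAAABAABBBB  (n_A = 6, n_B = 6)
Step 2: Count runs R = 6.
Step 3: Under H0 (random ordering), E[R] = 2*n_A*n_B/(n_A+n_B) + 1 = 2*6*6/12 + 1 = 7.0000.
        Var[R] = 2*n_A*n_B*(2*n_A*n_B - n_A - n_B) / ((n_A+n_B)^2 * (n_A+n_B-1)) = 4320/1584 = 2.7273.
        SD[R] = 1.6514.
Step 4: Continuity-corrected z = (R + 0.5 - E[R]) / SD[R] = (6 + 0.5 - 7.0000) / 1.6514 = -0.3028.
Step 5: Two-sided p-value via normal approximation = 2*(1 - Phi(|z|)) = 0.762069.
Step 6: alpha = 0.05. fail to reject H0.

R = 6, z = -0.3028, p = 0.762069, fail to reject H0.


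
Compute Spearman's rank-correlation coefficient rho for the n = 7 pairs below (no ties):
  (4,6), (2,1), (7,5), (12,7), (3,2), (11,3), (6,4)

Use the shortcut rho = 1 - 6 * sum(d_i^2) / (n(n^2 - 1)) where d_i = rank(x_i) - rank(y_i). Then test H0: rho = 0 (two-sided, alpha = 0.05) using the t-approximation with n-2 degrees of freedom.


Step 1: Rank x and y separately (midranks; no ties here).
rank(x): 4->3, 2->1, 7->5, 12->7, 3->2, 11->6, 6->4
rank(y): 6->6, 1->1, 5->5, 7->7, 2->2, 3->3, 4->4
Step 2: d_i = R_x(i) - R_y(i); compute d_i^2.
  (3-6)^2=9, (1-1)^2=0, (5-5)^2=0, (7-7)^2=0, (2-2)^2=0, (6-3)^2=9, (4-4)^2=0
sum(d^2) = 18.
Step 3: rho = 1 - 6*18 / (7*(7^2 - 1)) = 1 - 108/336 = 0.678571.
Step 4: Under H0, t = rho * sqrt((n-2)/(1-rho^2)) = 2.0657 ~ t(5).
Step 5: Two-sided p-value from the t-distribution with 5 df = 0.093750.
Step 6: alpha = 0.05. fail to reject H0.

rho = 0.6786, p = 0.093750, fail to reject H0 at alpha = 0.05.


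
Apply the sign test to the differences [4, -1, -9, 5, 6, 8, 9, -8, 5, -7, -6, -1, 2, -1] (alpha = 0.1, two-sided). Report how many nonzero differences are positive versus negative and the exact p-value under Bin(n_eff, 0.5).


Step 1: Discard zero differences. Original n = 14; n_eff = number of nonzero differences = 14.
Nonzero differences (with sign): +4, -1, -9, +5, +6, +8, +9, -8, +5, -7, -6, -1, +2, -1
Step 2: Count signs: positive = 7, negative = 7.
Step 3: Under H0: P(positive) = 0.5, so the number of positives S ~ Bin(14, 0.5).
Step 4: Two-sided exact p-value = sum of Bin(14,0.5) probabilities at or below the observed probability = 1.000000.
Step 5: alpha = 0.1. fail to reject H0.

n_eff = 14, pos = 7, neg = 7, p = 1.000000, fail to reject H0.


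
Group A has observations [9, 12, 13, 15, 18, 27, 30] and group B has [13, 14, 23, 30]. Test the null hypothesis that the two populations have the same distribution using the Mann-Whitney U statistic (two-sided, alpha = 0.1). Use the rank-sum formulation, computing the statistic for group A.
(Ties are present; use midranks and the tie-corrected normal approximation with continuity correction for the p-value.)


Step 1: Combine and sort all 11 observations; assign midranks.
sorted (value, group): (9,X), (12,X), (13,X), (13,Y), (14,Y), (15,X), (18,X), (23,Y), (27,X), (30,X), (30,Y)
ranks: 9->1, 12->2, 13->3.5, 13->3.5, 14->5, 15->6, 18->7, 23->8, 27->9, 30->10.5, 30->10.5
Step 2: Rank sum for X: R1 = 1 + 2 + 3.5 + 6 + 7 + 9 + 10.5 = 39.
Step 3: U_X = R1 - n1(n1+1)/2 = 39 - 7*8/2 = 39 - 28 = 11.
       U_Y = n1*n2 - U_X = 28 - 11 = 17.
Step 4: Ties are present, so use the tie-corrected normal approximation (with continuity correction) for the p-value.
Step 5: p-value = 0.635059; compare to alpha = 0.1. fail to reject H0.

U_X = 11, p = 0.635059, fail to reject H0 at alpha = 0.1.


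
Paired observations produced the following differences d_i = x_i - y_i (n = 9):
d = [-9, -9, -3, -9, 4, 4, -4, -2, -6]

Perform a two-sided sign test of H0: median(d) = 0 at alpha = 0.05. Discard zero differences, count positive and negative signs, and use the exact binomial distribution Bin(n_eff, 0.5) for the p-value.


Step 1: Discard zero differences. Original n = 9; n_eff = number of nonzero differences = 9.
Nonzero differences (with sign): -9, -9, -3, -9, +4, +4, -4, -2, -6
Step 2: Count signs: positive = 2, negative = 7.
Step 3: Under H0: P(positive) = 0.5, so the number of positives S ~ Bin(9, 0.5).
Step 4: Two-sided exact p-value = sum of Bin(9,0.5) probabilities at or below the observed probability = 0.179688.
Step 5: alpha = 0.05. fail to reject H0.

n_eff = 9, pos = 2, neg = 7, p = 0.179688, fail to reject H0.


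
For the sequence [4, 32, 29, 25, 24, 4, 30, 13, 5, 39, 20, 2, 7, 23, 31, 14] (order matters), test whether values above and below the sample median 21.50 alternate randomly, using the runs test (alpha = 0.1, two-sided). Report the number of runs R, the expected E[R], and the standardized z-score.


Step 1: Compute median = 21.50; label A = above, B = below.
Labels in order: BAAAABABBABBBAAB  (n_A = 8, n_B = 8)
Step 2: Count runs R = 9.
Step 3: Under H0 (random ordering), E[R] = 2*n_A*n_B/(n_A+n_B) + 1 = 2*8*8/16 + 1 = 9.0000.
        Var[R] = 2*n_A*n_B*(2*n_A*n_B - n_A - n_B) / ((n_A+n_B)^2 * (n_A+n_B-1)) = 14336/3840 = 3.7333.
        SD[R] = 1.9322.
Step 4: R = E[R], so z = 0 with no continuity correction.
Step 5: Two-sided p-value via normal approximation = 2*(1 - Phi(|z|)) = 1.000000.
Step 6: alpha = 0.1. fail to reject H0.

R = 9, z = 0.0000, p = 1.000000, fail to reject H0.


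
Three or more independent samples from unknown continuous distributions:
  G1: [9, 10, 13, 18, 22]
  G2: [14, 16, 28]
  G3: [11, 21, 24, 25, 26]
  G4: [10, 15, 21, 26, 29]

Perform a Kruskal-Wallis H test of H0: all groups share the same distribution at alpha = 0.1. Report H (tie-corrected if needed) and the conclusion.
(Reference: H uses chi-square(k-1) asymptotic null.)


Step 1: Combine all N = 18 observations and assign midranks.
sorted (value, group, rank): (9,G1,1), (10,G1,2.5), (10,G4,2.5), (11,G3,4), (13,G1,5), (14,G2,6), (15,G4,7), (16,G2,8), (18,G1,9), (21,G3,10.5), (21,G4,10.5), (22,G1,12), (24,G3,13), (25,G3,14), (26,G3,15.5), (26,G4,15.5), (28,G2,17), (29,G4,18)
Step 2: Sum ranks within each group.
R_1 = 29.5 (n_1 = 5)
R_2 = 31 (n_2 = 3)
R_3 = 57 (n_3 = 5)
R_4 = 53.5 (n_4 = 5)
Step 3: H = 12/(N(N+1)) * sum(R_i^2/n_i) - 3(N+1)
     = 12/(18*19) * (29.5^2/5 + 31^2/3 + 57^2/5 + 53.5^2/5) - 3*19
     = 0.035088 * 1716.63 - 57
     = 3.232749.
Step 4: Ties present; correction factor C = 1 - 18/(18^3 - 18) = 0.996904. Corrected H = 3.232749 / 0.996904 = 3.242788.
Step 5: Under H0, H ~ chi^2(3); p-value = 0.355685.
Step 6: alpha = 0.1. fail to reject H0.

H = 3.2428, df = 3, p = 0.355685, fail to reject H0.


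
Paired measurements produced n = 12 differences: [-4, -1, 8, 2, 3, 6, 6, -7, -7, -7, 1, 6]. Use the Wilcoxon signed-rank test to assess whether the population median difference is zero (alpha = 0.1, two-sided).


Step 1: Drop any zero differences (none here) and take |d_i|.
|d| = [4, 1, 8, 2, 3, 6, 6, 7, 7, 7, 1, 6]
Step 2: Midrank |d_i| (ties get averaged ranks).
ranks: |4|->5, |1|->1.5, |8|->12, |2|->3, |3|->4, |6|->7, |6|->7, |7|->10, |7|->10, |7|->10, |1|->1.5, |6|->7
Step 3: Attach original signs; sum ranks with positive sign and with negative sign.
W+ = 12 + 3 + 4 + 7 + 7 + 1.5 + 7 = 41.5
W- = 5 + 1.5 + 10 + 10 + 10 = 36.5
(Check: W+ + W- = 78 should equal n(n+1)/2 = 78.)
Step 4: Test statistic W = min(W+, W-) = 36.5.
Step 5: Ties in |d|, so use the tie-corrected normal approximation.
        E[W] = n(n+1)/4 = 12*13/4 = 39.
        Tie groups: |d|=1 (t=2), |d|=6 (t=3), |d|=7 (t=3); sum(t^3 - t) = 54.
        Var[W] = n(n+1)(2n+1)/24 - sum(t^3-t)/48 = 3900/24 - 54/48 = 161.375.
        z = (W - E[W]) / sqrt(Var[W]) = (36.5 - 39) / 12.7033 = -0.1968.
        Two-sided p = 2*Phi(z) = 0.843985.
Step 6: alpha = 0.1. fail to reject H0.

W+ = 41.5, W- = 36.5, W = min = 36.5, p = 0.843985, fail to reject H0.


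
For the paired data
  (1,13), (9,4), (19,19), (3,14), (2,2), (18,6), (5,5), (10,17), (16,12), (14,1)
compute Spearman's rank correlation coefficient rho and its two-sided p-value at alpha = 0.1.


Step 1: Rank x and y separately (midranks; no ties here).
rank(x): 1->1, 9->5, 19->10, 3->3, 2->2, 18->9, 5->4, 10->6, 16->8, 14->7
rank(y): 13->7, 4->3, 19->10, 14->8, 2->2, 6->5, 5->4, 17->9, 12->6, 1->1
Step 2: d_i = R_x(i) - R_y(i); compute d_i^2.
  (1-7)^2=36, (5-3)^2=4, (10-10)^2=0, (3-8)^2=25, (2-2)^2=0, (9-5)^2=16, (4-4)^2=0, (6-9)^2=9, (8-6)^2=4, (7-1)^2=36
sum(d^2) = 130.
Step 3: rho = 1 - 6*130 / (10*(10^2 - 1)) = 1 - 780/990 = 0.212121.
Step 4: Under H0, t = rho * sqrt((n-2)/(1-rho^2)) = 0.6139 ~ t(8).
Step 5: Two-sided p-value from the t-distribution with 8 df = 0.556306.
Step 6: alpha = 0.1. fail to reject H0.

rho = 0.2121, p = 0.556306, fail to reject H0 at alpha = 0.1.


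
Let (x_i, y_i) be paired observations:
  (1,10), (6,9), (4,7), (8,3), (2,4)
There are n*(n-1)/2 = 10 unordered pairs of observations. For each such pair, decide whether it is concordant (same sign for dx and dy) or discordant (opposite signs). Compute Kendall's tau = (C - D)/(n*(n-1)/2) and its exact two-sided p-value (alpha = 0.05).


Step 1: Enumerate the 10 unordered pairs (i,j) with i<j and classify each by sign(x_j-x_i) * sign(y_j-y_i).
  (1,2):dx=+5,dy=-1->D; (1,3):dx=+3,dy=-3->D; (1,4):dx=+7,dy=-7->D; (1,5):dx=+1,dy=-6->D
  (2,3):dx=-2,dy=-2->C; (2,4):dx=+2,dy=-6->D; (2,5):dx=-4,dy=-5->C; (3,4):dx=+4,dy=-4->D
  (3,5):dx=-2,dy=-3->C; (4,5):dx=-6,dy=+1->D
Step 2: C = 3, D = 7, total pairs = 10.
Step 3: tau = (C - D)/(n(n-1)/2) = (3 - 7)/10 = -0.400000.
Step 4: Exact two-sided p-value (enumerate n! = 120 permutations of y under H0): p = 0.483333.
Step 5: alpha = 0.05. fail to reject H0.

tau_b = -0.4000 (C=3, D=7), p = 0.483333, fail to reject H0.


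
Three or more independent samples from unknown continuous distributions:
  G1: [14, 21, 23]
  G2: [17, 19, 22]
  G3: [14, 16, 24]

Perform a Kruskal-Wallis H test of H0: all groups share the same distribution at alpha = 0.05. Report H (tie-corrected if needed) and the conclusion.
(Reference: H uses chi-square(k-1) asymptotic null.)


Step 1: Combine all N = 9 observations and assign midranks.
sorted (value, group, rank): (14,G1,1.5), (14,G3,1.5), (16,G3,3), (17,G2,4), (19,G2,5), (21,G1,6), (22,G2,7), (23,G1,8), (24,G3,9)
Step 2: Sum ranks within each group.
R_1 = 15.5 (n_1 = 3)
R_2 = 16 (n_2 = 3)
R_3 = 13.5 (n_3 = 3)
Step 3: H = 12/(N(N+1)) * sum(R_i^2/n_i) - 3(N+1)
     = 12/(9*10) * (15.5^2/3 + 16^2/3 + 13.5^2/3) - 3*10
     = 0.133333 * 226.167 - 30
     = 0.155556.
Step 4: Ties present; correction factor C = 1 - 6/(9^3 - 9) = 0.991667. Corrected H = 0.155556 / 0.991667 = 0.156863.
Step 5: Under H0, H ~ chi^2(2); p-value = 0.924566.
Step 6: alpha = 0.05. fail to reject H0.

H = 0.1569, df = 2, p = 0.924566, fail to reject H0.


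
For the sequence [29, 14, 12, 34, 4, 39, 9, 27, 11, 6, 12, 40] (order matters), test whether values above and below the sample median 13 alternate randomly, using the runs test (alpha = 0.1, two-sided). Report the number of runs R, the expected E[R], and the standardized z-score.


Step 1: Compute median = 13; label A = above, B = below.
Labels in order: AABABABABBBA  (n_A = 6, n_B = 6)
Step 2: Count runs R = 9.
Step 3: Under H0 (random ordering), E[R] = 2*n_A*n_B/(n_A+n_B) + 1 = 2*6*6/12 + 1 = 7.0000.
        Var[R] = 2*n_A*n_B*(2*n_A*n_B - n_A - n_B) / ((n_A+n_B)^2 * (n_A+n_B-1)) = 4320/1584 = 2.7273.
        SD[R] = 1.6514.
Step 4: Continuity-corrected z = (R - 0.5 - E[R]) / SD[R] = (9 - 0.5 - 7.0000) / 1.6514 = 0.9083.
Step 5: Two-sided p-value via normal approximation = 2*(1 - Phi(|z|)) = 0.363722.
Step 6: alpha = 0.1. fail to reject H0.

R = 9, z = 0.9083, p = 0.363722, fail to reject H0.


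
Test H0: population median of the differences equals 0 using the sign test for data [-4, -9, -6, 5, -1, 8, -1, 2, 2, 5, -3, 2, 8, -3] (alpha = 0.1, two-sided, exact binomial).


Step 1: Discard zero differences. Original n = 14; n_eff = number of nonzero differences = 14.
Nonzero differences (with sign): -4, -9, -6, +5, -1, +8, -1, +2, +2, +5, -3, +2, +8, -3
Step 2: Count signs: positive = 7, negative = 7.
Step 3: Under H0: P(positive) = 0.5, so the number of positives S ~ Bin(14, 0.5).
Step 4: Two-sided exact p-value = sum of Bin(14,0.5) probabilities at or below the observed probability = 1.000000.
Step 5: alpha = 0.1. fail to reject H0.

n_eff = 14, pos = 7, neg = 7, p = 1.000000, fail to reject H0.


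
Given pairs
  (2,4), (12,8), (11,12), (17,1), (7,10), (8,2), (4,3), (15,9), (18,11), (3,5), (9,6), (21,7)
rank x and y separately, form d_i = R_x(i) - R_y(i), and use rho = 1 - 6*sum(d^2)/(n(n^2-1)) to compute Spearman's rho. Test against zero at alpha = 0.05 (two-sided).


Step 1: Rank x and y separately (midranks; no ties here).
rank(x): 2->1, 12->8, 11->7, 17->10, 7->4, 8->5, 4->3, 15->9, 18->11, 3->2, 9->6, 21->12
rank(y): 4->4, 8->8, 12->12, 1->1, 10->10, 2->2, 3->3, 9->9, 11->11, 5->5, 6->6, 7->7
Step 2: d_i = R_x(i) - R_y(i); compute d_i^2.
  (1-4)^2=9, (8-8)^2=0, (7-12)^2=25, (10-1)^2=81, (4-10)^2=36, (5-2)^2=9, (3-3)^2=0, (9-9)^2=0, (11-11)^2=0, (2-5)^2=9, (6-6)^2=0, (12-7)^2=25
sum(d^2) = 194.
Step 3: rho = 1 - 6*194 / (12*(12^2 - 1)) = 1 - 1164/1716 = 0.321678.
Step 4: Under H0, t = rho * sqrt((n-2)/(1-rho^2)) = 1.0743 ~ t(10).
Step 5: Two-sided p-value from the t-distribution with 10 df = 0.307910.
Step 6: alpha = 0.05. fail to reject H0.

rho = 0.3217, p = 0.307910, fail to reject H0 at alpha = 0.05.


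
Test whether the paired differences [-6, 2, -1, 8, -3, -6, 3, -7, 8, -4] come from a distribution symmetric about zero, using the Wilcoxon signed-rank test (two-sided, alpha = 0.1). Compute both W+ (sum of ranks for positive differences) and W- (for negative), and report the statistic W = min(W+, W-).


Step 1: Drop any zero differences (none here) and take |d_i|.
|d| = [6, 2, 1, 8, 3, 6, 3, 7, 8, 4]
Step 2: Midrank |d_i| (ties get averaged ranks).
ranks: |6|->6.5, |2|->2, |1|->1, |8|->9.5, |3|->3.5, |6|->6.5, |3|->3.5, |7|->8, |8|->9.5, |4|->5
Step 3: Attach original signs; sum ranks with positive sign and with negative sign.
W+ = 2 + 9.5 + 3.5 + 9.5 = 24.5
W- = 6.5 + 1 + 3.5 + 6.5 + 8 + 5 = 30.5
(Check: W+ + W- = 55 should equal n(n+1)/2 = 55.)
Step 4: Test statistic W = min(W+, W-) = 24.5.
Step 5: Ties in |d|, so use the tie-corrected normal approximation.
        E[W] = n(n+1)/4 = 10*11/4 = 27.5.
        Tie groups: |d|=3 (t=2), |d|=6 (t=2), |d|=8 (t=2); sum(t^3 - t) = 18.
        Var[W] = n(n+1)(2n+1)/24 - sum(t^3-t)/48 = 2310/24 - 18/48 = 95.875.
        z = (W - E[W]) / sqrt(Var[W]) = (24.5 - 27.5) / 9.7916 = -0.3064.
        Two-sided p = 2*Phi(z) = 0.759311.
Step 6: alpha = 0.1. fail to reject H0.

W+ = 24.5, W- = 30.5, W = min = 24.5, p = 0.759311, fail to reject H0.


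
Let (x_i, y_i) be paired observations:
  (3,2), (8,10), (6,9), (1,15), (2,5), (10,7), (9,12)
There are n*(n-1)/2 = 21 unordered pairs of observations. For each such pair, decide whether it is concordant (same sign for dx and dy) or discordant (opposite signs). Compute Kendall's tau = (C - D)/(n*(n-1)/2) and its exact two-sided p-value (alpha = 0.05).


Step 1: Enumerate the 21 unordered pairs (i,j) with i<j and classify each by sign(x_j-x_i) * sign(y_j-y_i).
  (1,2):dx=+5,dy=+8->C; (1,3):dx=+3,dy=+7->C; (1,4):dx=-2,dy=+13->D; (1,5):dx=-1,dy=+3->D
  (1,6):dx=+7,dy=+5->C; (1,7):dx=+6,dy=+10->C; (2,3):dx=-2,dy=-1->C; (2,4):dx=-7,dy=+5->D
  (2,5):dx=-6,dy=-5->C; (2,6):dx=+2,dy=-3->D; (2,7):dx=+1,dy=+2->C; (3,4):dx=-5,dy=+6->D
  (3,5):dx=-4,dy=-4->C; (3,6):dx=+4,dy=-2->D; (3,7):dx=+3,dy=+3->C; (4,5):dx=+1,dy=-10->D
  (4,6):dx=+9,dy=-8->D; (4,7):dx=+8,dy=-3->D; (5,6):dx=+8,dy=+2->C; (5,7):dx=+7,dy=+7->C
  (6,7):dx=-1,dy=+5->D
Step 2: C = 11, D = 10, total pairs = 21.
Step 3: tau = (C - D)/(n(n-1)/2) = (11 - 10)/21 = 0.047619.
Step 4: Exact two-sided p-value (enumerate n! = 5040 permutations of y under H0): p = 1.000000.
Step 5: alpha = 0.05. fail to reject H0.

tau_b = 0.0476 (C=11, D=10), p = 1.000000, fail to reject H0.


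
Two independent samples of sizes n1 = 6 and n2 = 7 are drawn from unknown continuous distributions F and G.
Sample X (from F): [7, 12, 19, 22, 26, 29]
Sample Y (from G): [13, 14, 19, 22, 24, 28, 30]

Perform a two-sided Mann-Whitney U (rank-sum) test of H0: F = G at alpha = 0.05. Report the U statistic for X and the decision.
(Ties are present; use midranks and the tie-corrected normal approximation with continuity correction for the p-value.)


Step 1: Combine and sort all 13 observations; assign midranks.
sorted (value, group): (7,X), (12,X), (13,Y), (14,Y), (19,X), (19,Y), (22,X), (22,Y), (24,Y), (26,X), (28,Y), (29,X), (30,Y)
ranks: 7->1, 12->2, 13->3, 14->4, 19->5.5, 19->5.5, 22->7.5, 22->7.5, 24->9, 26->10, 28->11, 29->12, 30->13
Step 2: Rank sum for X: R1 = 1 + 2 + 5.5 + 7.5 + 10 + 12 = 38.
Step 3: U_X = R1 - n1(n1+1)/2 = 38 - 6*7/2 = 38 - 21 = 17.
       U_Y = n1*n2 - U_X = 42 - 17 = 25.
Step 4: Ties are present, so use the tie-corrected normal approximation (with continuity correction) for the p-value.
Step 5: p-value = 0.616104; compare to alpha = 0.05. fail to reject H0.

U_X = 17, p = 0.616104, fail to reject H0 at alpha = 0.05.


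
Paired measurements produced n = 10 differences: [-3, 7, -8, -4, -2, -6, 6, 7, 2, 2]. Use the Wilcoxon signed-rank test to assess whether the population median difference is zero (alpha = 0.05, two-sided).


Step 1: Drop any zero differences (none here) and take |d_i|.
|d| = [3, 7, 8, 4, 2, 6, 6, 7, 2, 2]
Step 2: Midrank |d_i| (ties get averaged ranks).
ranks: |3|->4, |7|->8.5, |8|->10, |4|->5, |2|->2, |6|->6.5, |6|->6.5, |7|->8.5, |2|->2, |2|->2
Step 3: Attach original signs; sum ranks with positive sign and with negative sign.
W+ = 8.5 + 6.5 + 8.5 + 2 + 2 = 27.5
W- = 4 + 10 + 5 + 2 + 6.5 = 27.5
(Check: W+ + W- = 55 should equal n(n+1)/2 = 55.)
Step 4: Test statistic W = min(W+, W-) = 27.5.
Step 5: Ties in |d|, so use the tie-corrected normal approximation.
        E[W] = n(n+1)/4 = 10*11/4 = 27.5.
        Tie groups: |d|=2 (t=3), |d|=6 (t=2), |d|=7 (t=2); sum(t^3 - t) = 36.
        Var[W] = n(n+1)(2n+1)/24 - sum(t^3-t)/48 = 2310/24 - 36/48 = 95.5.
        z = (W - E[W]) / sqrt(Var[W]) = (27.5 - 27.5) / 9.7724 = 0.0000.
        Two-sided p = 2*Phi(z) = 1.000000.
Step 6: alpha = 0.05. fail to reject H0.

W+ = 27.5, W- = 27.5, W = min = 27.5, p = 1.000000, fail to reject H0.


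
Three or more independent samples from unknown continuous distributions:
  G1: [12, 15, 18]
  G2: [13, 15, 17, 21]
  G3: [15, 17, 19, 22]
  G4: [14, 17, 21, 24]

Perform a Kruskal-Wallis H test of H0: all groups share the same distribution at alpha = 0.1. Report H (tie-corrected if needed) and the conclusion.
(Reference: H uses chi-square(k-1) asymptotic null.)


Step 1: Combine all N = 15 observations and assign midranks.
sorted (value, group, rank): (12,G1,1), (13,G2,2), (14,G4,3), (15,G1,5), (15,G2,5), (15,G3,5), (17,G2,8), (17,G3,8), (17,G4,8), (18,G1,10), (19,G3,11), (21,G2,12.5), (21,G4,12.5), (22,G3,14), (24,G4,15)
Step 2: Sum ranks within each group.
R_1 = 16 (n_1 = 3)
R_2 = 27.5 (n_2 = 4)
R_3 = 38 (n_3 = 4)
R_4 = 38.5 (n_4 = 4)
Step 3: H = 12/(N(N+1)) * sum(R_i^2/n_i) - 3(N+1)
     = 12/(15*16) * (16^2/3 + 27.5^2/4 + 38^2/4 + 38.5^2/4) - 3*16
     = 0.050000 * 1005.96 - 48
     = 2.297917.
Step 4: Ties present; correction factor C = 1 - 54/(15^3 - 15) = 0.983929. Corrected H = 2.297917 / 0.983929 = 2.335451.
Step 5: Under H0, H ~ chi^2(3); p-value = 0.505764.
Step 6: alpha = 0.1. fail to reject H0.

H = 2.3355, df = 3, p = 0.505764, fail to reject H0.


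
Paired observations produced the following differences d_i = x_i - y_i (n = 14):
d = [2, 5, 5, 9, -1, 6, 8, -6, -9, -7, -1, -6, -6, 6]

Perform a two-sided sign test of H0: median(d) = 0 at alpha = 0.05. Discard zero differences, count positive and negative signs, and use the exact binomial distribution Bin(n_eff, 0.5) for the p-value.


Step 1: Discard zero differences. Original n = 14; n_eff = number of nonzero differences = 14.
Nonzero differences (with sign): +2, +5, +5, +9, -1, +6, +8, -6, -9, -7, -1, -6, -6, +6
Step 2: Count signs: positive = 7, negative = 7.
Step 3: Under H0: P(positive) = 0.5, so the number of positives S ~ Bin(14, 0.5).
Step 4: Two-sided exact p-value = sum of Bin(14,0.5) probabilities at or below the observed probability = 1.000000.
Step 5: alpha = 0.05. fail to reject H0.

n_eff = 14, pos = 7, neg = 7, p = 1.000000, fail to reject H0.


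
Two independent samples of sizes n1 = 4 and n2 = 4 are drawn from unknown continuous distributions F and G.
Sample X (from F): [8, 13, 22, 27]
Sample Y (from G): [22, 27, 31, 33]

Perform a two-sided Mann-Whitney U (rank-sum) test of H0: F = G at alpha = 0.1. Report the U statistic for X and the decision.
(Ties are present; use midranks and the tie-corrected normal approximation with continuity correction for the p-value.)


Step 1: Combine and sort all 8 observations; assign midranks.
sorted (value, group): (8,X), (13,X), (22,X), (22,Y), (27,X), (27,Y), (31,Y), (33,Y)
ranks: 8->1, 13->2, 22->3.5, 22->3.5, 27->5.5, 27->5.5, 31->7, 33->8
Step 2: Rank sum for X: R1 = 1 + 2 + 3.5 + 5.5 = 12.
Step 3: U_X = R1 - n1(n1+1)/2 = 12 - 4*5/2 = 12 - 10 = 2.
       U_Y = n1*n2 - U_X = 16 - 2 = 14.
Step 4: Ties are present, so use the tie-corrected normal approximation (with continuity correction) for the p-value.
Step 5: p-value = 0.108063; compare to alpha = 0.1. fail to reject H0.

U_X = 2, p = 0.108063, fail to reject H0 at alpha = 0.1.


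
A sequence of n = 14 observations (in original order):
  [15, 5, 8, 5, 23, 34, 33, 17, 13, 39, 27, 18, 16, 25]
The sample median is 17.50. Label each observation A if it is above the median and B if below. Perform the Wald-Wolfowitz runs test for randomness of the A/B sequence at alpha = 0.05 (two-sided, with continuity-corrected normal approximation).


Step 1: Compute median = 17.50; label A = above, B = below.
Labels in order: BBBBAAABBAAABA  (n_A = 7, n_B = 7)
Step 2: Count runs R = 6.
Step 3: Under H0 (random ordering), E[R] = 2*n_A*n_B/(n_A+n_B) + 1 = 2*7*7/14 + 1 = 8.0000.
        Var[R] = 2*n_A*n_B*(2*n_A*n_B - n_A - n_B) / ((n_A+n_B)^2 * (n_A+n_B-1)) = 8232/2548 = 3.2308.
        SD[R] = 1.7974.
Step 4: Continuity-corrected z = (R + 0.5 - E[R]) / SD[R] = (6 + 0.5 - 8.0000) / 1.7974 = -0.8345.
Step 5: Two-sided p-value via normal approximation = 2*(1 - Phi(|z|)) = 0.403986.
Step 6: alpha = 0.05. fail to reject H0.

R = 6, z = -0.8345, p = 0.403986, fail to reject H0.


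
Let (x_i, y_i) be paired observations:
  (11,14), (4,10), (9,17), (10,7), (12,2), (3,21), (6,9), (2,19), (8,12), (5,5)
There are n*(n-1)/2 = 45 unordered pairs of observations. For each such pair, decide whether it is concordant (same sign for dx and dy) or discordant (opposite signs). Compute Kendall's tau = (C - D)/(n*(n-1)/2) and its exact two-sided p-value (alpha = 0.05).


Step 1: Enumerate the 45 unordered pairs (i,j) with i<j and classify each by sign(x_j-x_i) * sign(y_j-y_i).
  (1,2):dx=-7,dy=-4->C; (1,3):dx=-2,dy=+3->D; (1,4):dx=-1,dy=-7->C; (1,5):dx=+1,dy=-12->D
  (1,6):dx=-8,dy=+7->D; (1,7):dx=-5,dy=-5->C; (1,8):dx=-9,dy=+5->D; (1,9):dx=-3,dy=-2->C
  (1,10):dx=-6,dy=-9->C; (2,3):dx=+5,dy=+7->C; (2,4):dx=+6,dy=-3->D; (2,5):dx=+8,dy=-8->D
  (2,6):dx=-1,dy=+11->D; (2,7):dx=+2,dy=-1->D; (2,8):dx=-2,dy=+9->D; (2,9):dx=+4,dy=+2->C
  (2,10):dx=+1,dy=-5->D; (3,4):dx=+1,dy=-10->D; (3,5):dx=+3,dy=-15->D; (3,6):dx=-6,dy=+4->D
  (3,7):dx=-3,dy=-8->C; (3,8):dx=-7,dy=+2->D; (3,9):dx=-1,dy=-5->C; (3,10):dx=-4,dy=-12->C
  (4,5):dx=+2,dy=-5->D; (4,6):dx=-7,dy=+14->D; (4,7):dx=-4,dy=+2->D; (4,8):dx=-8,dy=+12->D
  (4,9):dx=-2,dy=+5->D; (4,10):dx=-5,dy=-2->C; (5,6):dx=-9,dy=+19->D; (5,7):dx=-6,dy=+7->D
  (5,8):dx=-10,dy=+17->D; (5,9):dx=-4,dy=+10->D; (5,10):dx=-7,dy=+3->D; (6,7):dx=+3,dy=-12->D
  (6,8):dx=-1,dy=-2->C; (6,9):dx=+5,dy=-9->D; (6,10):dx=+2,dy=-16->D; (7,8):dx=-4,dy=+10->D
  (7,9):dx=+2,dy=+3->C; (7,10):dx=-1,dy=-4->C; (8,9):dx=+6,dy=-7->D; (8,10):dx=+3,dy=-14->D
  (9,10):dx=-3,dy=-7->C
Step 2: C = 15, D = 30, total pairs = 45.
Step 3: tau = (C - D)/(n(n-1)/2) = (15 - 30)/45 = -0.333333.
Step 4: Exact two-sided p-value (enumerate n! = 3628800 permutations of y under H0): p = 0.216373.
Step 5: alpha = 0.05. fail to reject H0.

tau_b = -0.3333 (C=15, D=30), p = 0.216373, fail to reject H0.


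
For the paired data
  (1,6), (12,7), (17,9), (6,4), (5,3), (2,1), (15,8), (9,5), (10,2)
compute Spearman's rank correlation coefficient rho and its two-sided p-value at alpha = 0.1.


Step 1: Rank x and y separately (midranks; no ties here).
rank(x): 1->1, 12->7, 17->9, 6->4, 5->3, 2->2, 15->8, 9->5, 10->6
rank(y): 6->6, 7->7, 9->9, 4->4, 3->3, 1->1, 8->8, 5->5, 2->2
Step 2: d_i = R_x(i) - R_y(i); compute d_i^2.
  (1-6)^2=25, (7-7)^2=0, (9-9)^2=0, (4-4)^2=0, (3-3)^2=0, (2-1)^2=1, (8-8)^2=0, (5-5)^2=0, (6-2)^2=16
sum(d^2) = 42.
Step 3: rho = 1 - 6*42 / (9*(9^2 - 1)) = 1 - 252/720 = 0.650000.
Step 4: Under H0, t = rho * sqrt((n-2)/(1-rho^2)) = 2.2630 ~ t(7).
Step 5: Two-sided p-value from the t-distribution with 7 df = 0.058073.
Step 6: alpha = 0.1. reject H0.

rho = 0.6500, p = 0.058073, reject H0 at alpha = 0.1.


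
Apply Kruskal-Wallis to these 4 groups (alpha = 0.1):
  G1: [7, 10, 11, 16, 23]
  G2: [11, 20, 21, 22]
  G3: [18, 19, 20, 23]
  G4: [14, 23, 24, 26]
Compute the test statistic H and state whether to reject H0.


Step 1: Combine all N = 17 observations and assign midranks.
sorted (value, group, rank): (7,G1,1), (10,G1,2), (11,G1,3.5), (11,G2,3.5), (14,G4,5), (16,G1,6), (18,G3,7), (19,G3,8), (20,G2,9.5), (20,G3,9.5), (21,G2,11), (22,G2,12), (23,G1,14), (23,G3,14), (23,G4,14), (24,G4,16), (26,G4,17)
Step 2: Sum ranks within each group.
R_1 = 26.5 (n_1 = 5)
R_2 = 36 (n_2 = 4)
R_3 = 38.5 (n_3 = 4)
R_4 = 52 (n_4 = 4)
Step 3: H = 12/(N(N+1)) * sum(R_i^2/n_i) - 3(N+1)
     = 12/(17*18) * (26.5^2/5 + 36^2/4 + 38.5^2/4 + 52^2/4) - 3*18
     = 0.039216 * 1511.01 - 54
     = 5.255392.
Step 4: Ties present; correction factor C = 1 - 36/(17^3 - 17) = 0.992647. Corrected H = 5.255392 / 0.992647 = 5.294321.
Step 5: Under H0, H ~ chi^2(3); p-value = 0.151471.
Step 6: alpha = 0.1. fail to reject H0.

H = 5.2943, df = 3, p = 0.151471, fail to reject H0.


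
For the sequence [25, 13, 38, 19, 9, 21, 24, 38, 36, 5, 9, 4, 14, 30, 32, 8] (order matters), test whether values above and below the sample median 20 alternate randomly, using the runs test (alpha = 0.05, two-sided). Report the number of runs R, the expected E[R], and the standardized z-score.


Step 1: Compute median = 20; label A = above, B = below.
Labels in order: ABABBAAAABBBBAAB  (n_A = 8, n_B = 8)
Step 2: Count runs R = 8.
Step 3: Under H0 (random ordering), E[R] = 2*n_A*n_B/(n_A+n_B) + 1 = 2*8*8/16 + 1 = 9.0000.
        Var[R] = 2*n_A*n_B*(2*n_A*n_B - n_A - n_B) / ((n_A+n_B)^2 * (n_A+n_B-1)) = 14336/3840 = 3.7333.
        SD[R] = 1.9322.
Step 4: Continuity-corrected z = (R + 0.5 - E[R]) / SD[R] = (8 + 0.5 - 9.0000) / 1.9322 = -0.2588.
Step 5: Two-sided p-value via normal approximation = 2*(1 - Phi(|z|)) = 0.795809.
Step 6: alpha = 0.05. fail to reject H0.

R = 8, z = -0.2588, p = 0.795809, fail to reject H0.


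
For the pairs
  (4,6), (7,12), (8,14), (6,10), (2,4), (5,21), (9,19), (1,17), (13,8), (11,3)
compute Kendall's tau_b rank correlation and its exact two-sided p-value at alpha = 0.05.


Step 1: Enumerate the 45 unordered pairs (i,j) with i<j and classify each by sign(x_j-x_i) * sign(y_j-y_i).
  (1,2):dx=+3,dy=+6->C; (1,3):dx=+4,dy=+8->C; (1,4):dx=+2,dy=+4->C; (1,5):dx=-2,dy=-2->C
  (1,6):dx=+1,dy=+15->C; (1,7):dx=+5,dy=+13->C; (1,8):dx=-3,dy=+11->D; (1,9):dx=+9,dy=+2->C
  (1,10):dx=+7,dy=-3->D; (2,3):dx=+1,dy=+2->C; (2,4):dx=-1,dy=-2->C; (2,5):dx=-5,dy=-8->C
  (2,6):dx=-2,dy=+9->D; (2,7):dx=+2,dy=+7->C; (2,8):dx=-6,dy=+5->D; (2,9):dx=+6,dy=-4->D
  (2,10):dx=+4,dy=-9->D; (3,4):dx=-2,dy=-4->C; (3,5):dx=-6,dy=-10->C; (3,6):dx=-3,dy=+7->D
  (3,7):dx=+1,dy=+5->C; (3,8):dx=-7,dy=+3->D; (3,9):dx=+5,dy=-6->D; (3,10):dx=+3,dy=-11->D
  (4,5):dx=-4,dy=-6->C; (4,6):dx=-1,dy=+11->D; (4,7):dx=+3,dy=+9->C; (4,8):dx=-5,dy=+7->D
  (4,9):dx=+7,dy=-2->D; (4,10):dx=+5,dy=-7->D; (5,6):dx=+3,dy=+17->C; (5,7):dx=+7,dy=+15->C
  (5,8):dx=-1,dy=+13->D; (5,9):dx=+11,dy=+4->C; (5,10):dx=+9,dy=-1->D; (6,7):dx=+4,dy=-2->D
  (6,8):dx=-4,dy=-4->C; (6,9):dx=+8,dy=-13->D; (6,10):dx=+6,dy=-18->D; (7,8):dx=-8,dy=-2->C
  (7,9):dx=+4,dy=-11->D; (7,10):dx=+2,dy=-16->D; (8,9):dx=+12,dy=-9->D; (8,10):dx=+10,dy=-14->D
  (9,10):dx=-2,dy=-5->C
Step 2: C = 22, D = 23, total pairs = 45.
Step 3: tau = (C - D)/(n(n-1)/2) = (22 - 23)/45 = -0.022222.
Step 4: Exact two-sided p-value (enumerate n! = 3628800 permutations of y under H0): p = 1.000000.
Step 5: alpha = 0.05. fail to reject H0.

tau_b = -0.0222 (C=22, D=23), p = 1.000000, fail to reject H0.


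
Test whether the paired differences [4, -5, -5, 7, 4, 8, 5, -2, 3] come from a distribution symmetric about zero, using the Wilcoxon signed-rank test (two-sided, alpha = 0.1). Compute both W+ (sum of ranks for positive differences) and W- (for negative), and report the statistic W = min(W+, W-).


Step 1: Drop any zero differences (none here) and take |d_i|.
|d| = [4, 5, 5, 7, 4, 8, 5, 2, 3]
Step 2: Midrank |d_i| (ties get averaged ranks).
ranks: |4|->3.5, |5|->6, |5|->6, |7|->8, |4|->3.5, |8|->9, |5|->6, |2|->1, |3|->2
Step 3: Attach original signs; sum ranks with positive sign and with negative sign.
W+ = 3.5 + 8 + 3.5 + 9 + 6 + 2 = 32
W- = 6 + 6 + 1 = 13
(Check: W+ + W- = 45 should equal n(n+1)/2 = 45.)
Step 4: Test statistic W = min(W+, W-) = 13.
Step 5: Ties in |d|, so use the tie-corrected normal approximation.
        E[W] = n(n+1)/4 = 9*10/4 = 22.5.
        Tie groups: |d|=4 (t=2), |d|=5 (t=3); sum(t^3 - t) = 30.
        Var[W] = n(n+1)(2n+1)/24 - sum(t^3-t)/48 = 1710/24 - 30/48 = 70.625.
        z = (W - E[W]) / sqrt(Var[W]) = (13 - 22.5) / 8.4039 = -1.1304.
        Two-sided p = 2*Phi(z) = 0.258294.
Step 6: alpha = 0.1. fail to reject H0.

W+ = 32, W- = 13, W = min = 13, p = 0.258294, fail to reject H0.


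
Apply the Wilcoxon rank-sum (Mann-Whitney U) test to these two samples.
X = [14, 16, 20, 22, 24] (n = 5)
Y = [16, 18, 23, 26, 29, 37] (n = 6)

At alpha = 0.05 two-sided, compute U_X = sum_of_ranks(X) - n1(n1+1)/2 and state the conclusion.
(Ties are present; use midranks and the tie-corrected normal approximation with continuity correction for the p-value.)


Step 1: Combine and sort all 11 observations; assign midranks.
sorted (value, group): (14,X), (16,X), (16,Y), (18,Y), (20,X), (22,X), (23,Y), (24,X), (26,Y), (29,Y), (37,Y)
ranks: 14->1, 16->2.5, 16->2.5, 18->4, 20->5, 22->6, 23->7, 24->8, 26->9, 29->10, 37->11
Step 2: Rank sum for X: R1 = 1 + 2.5 + 5 + 6 + 8 = 22.5.
Step 3: U_X = R1 - n1(n1+1)/2 = 22.5 - 5*6/2 = 22.5 - 15 = 7.5.
       U_Y = n1*n2 - U_X = 30 - 7.5 = 22.5.
Step 4: Ties are present, so use the tie-corrected normal approximation (with continuity correction) for the p-value.
Step 5: p-value = 0.200217; compare to alpha = 0.05. fail to reject H0.

U_X = 7.5, p = 0.200217, fail to reject H0 at alpha = 0.05.


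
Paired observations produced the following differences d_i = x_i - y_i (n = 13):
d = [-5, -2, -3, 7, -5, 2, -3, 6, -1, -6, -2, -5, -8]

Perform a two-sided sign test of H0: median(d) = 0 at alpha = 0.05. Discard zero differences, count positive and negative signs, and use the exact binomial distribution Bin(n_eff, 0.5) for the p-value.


Step 1: Discard zero differences. Original n = 13; n_eff = number of nonzero differences = 13.
Nonzero differences (with sign): -5, -2, -3, +7, -5, +2, -3, +6, -1, -6, -2, -5, -8
Step 2: Count signs: positive = 3, negative = 10.
Step 3: Under H0: P(positive) = 0.5, so the number of positives S ~ Bin(13, 0.5).
Step 4: Two-sided exact p-value = sum of Bin(13,0.5) probabilities at or below the observed probability = 0.092285.
Step 5: alpha = 0.05. fail to reject H0.

n_eff = 13, pos = 3, neg = 10, p = 0.092285, fail to reject H0.


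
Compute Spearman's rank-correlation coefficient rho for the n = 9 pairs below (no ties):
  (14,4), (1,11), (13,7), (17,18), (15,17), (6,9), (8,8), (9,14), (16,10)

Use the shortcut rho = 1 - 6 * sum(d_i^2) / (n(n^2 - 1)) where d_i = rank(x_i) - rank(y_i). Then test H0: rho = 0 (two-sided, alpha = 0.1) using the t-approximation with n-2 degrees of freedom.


Step 1: Rank x and y separately (midranks; no ties here).
rank(x): 14->6, 1->1, 13->5, 17->9, 15->7, 6->2, 8->3, 9->4, 16->8
rank(y): 4->1, 11->6, 7->2, 18->9, 17->8, 9->4, 8->3, 14->7, 10->5
Step 2: d_i = R_x(i) - R_y(i); compute d_i^2.
  (6-1)^2=25, (1-6)^2=25, (5-2)^2=9, (9-9)^2=0, (7-8)^2=1, (2-4)^2=4, (3-3)^2=0, (4-7)^2=9, (8-5)^2=9
sum(d^2) = 82.
Step 3: rho = 1 - 6*82 / (9*(9^2 - 1)) = 1 - 492/720 = 0.316667.
Step 4: Under H0, t = rho * sqrt((n-2)/(1-rho^2)) = 0.8833 ~ t(7).
Step 5: Two-sided p-value from the t-distribution with 7 df = 0.406397.
Step 6: alpha = 0.1. fail to reject H0.

rho = 0.3167, p = 0.406397, fail to reject H0 at alpha = 0.1.


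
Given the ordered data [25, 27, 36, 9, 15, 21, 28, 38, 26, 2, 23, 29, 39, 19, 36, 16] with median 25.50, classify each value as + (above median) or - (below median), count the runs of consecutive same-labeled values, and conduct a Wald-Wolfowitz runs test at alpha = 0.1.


Step 1: Compute median = 25.50; label A = above, B = below.
Labels in order: BAABBBAAABBAABAB  (n_A = 8, n_B = 8)
Step 2: Count runs R = 9.
Step 3: Under H0 (random ordering), E[R] = 2*n_A*n_B/(n_A+n_B) + 1 = 2*8*8/16 + 1 = 9.0000.
        Var[R] = 2*n_A*n_B*(2*n_A*n_B - n_A - n_B) / ((n_A+n_B)^2 * (n_A+n_B-1)) = 14336/3840 = 3.7333.
        SD[R] = 1.9322.
Step 4: R = E[R], so z = 0 with no continuity correction.
Step 5: Two-sided p-value via normal approximation = 2*(1 - Phi(|z|)) = 1.000000.
Step 6: alpha = 0.1. fail to reject H0.

R = 9, z = 0.0000, p = 1.000000, fail to reject H0.


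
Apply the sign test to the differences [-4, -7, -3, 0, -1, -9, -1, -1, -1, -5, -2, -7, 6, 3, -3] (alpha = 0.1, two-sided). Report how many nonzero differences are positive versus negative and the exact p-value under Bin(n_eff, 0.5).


Step 1: Discard zero differences. Original n = 15; n_eff = number of nonzero differences = 14.
Nonzero differences (with sign): -4, -7, -3, -1, -9, -1, -1, -1, -5, -2, -7, +6, +3, -3
Step 2: Count signs: positive = 2, negative = 12.
Step 3: Under H0: P(positive) = 0.5, so the number of positives S ~ Bin(14, 0.5).
Step 4: Two-sided exact p-value = sum of Bin(14,0.5) probabilities at or below the observed probability = 0.012939.
Step 5: alpha = 0.1. reject H0.

n_eff = 14, pos = 2, neg = 12, p = 0.012939, reject H0.


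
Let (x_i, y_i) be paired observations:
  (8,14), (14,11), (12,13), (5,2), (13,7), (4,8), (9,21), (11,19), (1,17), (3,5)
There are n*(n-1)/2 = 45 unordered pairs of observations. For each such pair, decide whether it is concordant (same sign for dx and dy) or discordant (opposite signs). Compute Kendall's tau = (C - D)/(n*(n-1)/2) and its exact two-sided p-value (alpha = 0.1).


Step 1: Enumerate the 45 unordered pairs (i,j) with i<j and classify each by sign(x_j-x_i) * sign(y_j-y_i).
  (1,2):dx=+6,dy=-3->D; (1,3):dx=+4,dy=-1->D; (1,4):dx=-3,dy=-12->C; (1,5):dx=+5,dy=-7->D
  (1,6):dx=-4,dy=-6->C; (1,7):dx=+1,dy=+7->C; (1,8):dx=+3,dy=+5->C; (1,9):dx=-7,dy=+3->D
  (1,10):dx=-5,dy=-9->C; (2,3):dx=-2,dy=+2->D; (2,4):dx=-9,dy=-9->C; (2,5):dx=-1,dy=-4->C
  (2,6):dx=-10,dy=-3->C; (2,7):dx=-5,dy=+10->D; (2,8):dx=-3,dy=+8->D; (2,9):dx=-13,dy=+6->D
  (2,10):dx=-11,dy=-6->C; (3,4):dx=-7,dy=-11->C; (3,5):dx=+1,dy=-6->D; (3,6):dx=-8,dy=-5->C
  (3,7):dx=-3,dy=+8->D; (3,8):dx=-1,dy=+6->D; (3,9):dx=-11,dy=+4->D; (3,10):dx=-9,dy=-8->C
  (4,5):dx=+8,dy=+5->C; (4,6):dx=-1,dy=+6->D; (4,7):dx=+4,dy=+19->C; (4,8):dx=+6,dy=+17->C
  (4,9):dx=-4,dy=+15->D; (4,10):dx=-2,dy=+3->D; (5,6):dx=-9,dy=+1->D; (5,7):dx=-4,dy=+14->D
  (5,8):dx=-2,dy=+12->D; (5,9):dx=-12,dy=+10->D; (5,10):dx=-10,dy=-2->C; (6,7):dx=+5,dy=+13->C
  (6,8):dx=+7,dy=+11->C; (6,9):dx=-3,dy=+9->D; (6,10):dx=-1,dy=-3->C; (7,8):dx=+2,dy=-2->D
  (7,9):dx=-8,dy=-4->C; (7,10):dx=-6,dy=-16->C; (8,9):dx=-10,dy=-2->C; (8,10):dx=-8,dy=-14->C
  (9,10):dx=+2,dy=-12->D
Step 2: C = 23, D = 22, total pairs = 45.
Step 3: tau = (C - D)/(n(n-1)/2) = (23 - 22)/45 = 0.022222.
Step 4: Exact two-sided p-value (enumerate n! = 3628800 permutations of y under H0): p = 1.000000.
Step 5: alpha = 0.1. fail to reject H0.

tau_b = 0.0222 (C=23, D=22), p = 1.000000, fail to reject H0.
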